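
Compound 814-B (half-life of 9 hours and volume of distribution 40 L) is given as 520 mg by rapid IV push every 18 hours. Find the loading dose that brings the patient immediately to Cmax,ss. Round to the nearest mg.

f = (1/2)^(18/9) ≈ 0.250000; accumulation ratio R = 1/(1−f) ≈ 1.33333.
Loading dose to hit Cmax,ss on first dose: D_load = D_maint·R ≈ 520 × 1.33333 ≈ 693.33 mg.

693 mg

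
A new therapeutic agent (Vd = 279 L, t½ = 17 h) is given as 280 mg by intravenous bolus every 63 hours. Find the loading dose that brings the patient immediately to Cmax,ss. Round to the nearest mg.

f = (1/2)^(63/17) ≈ 0.076633; accumulation ratio R = 1/(1−f) ≈ 1.08299.
Loading dose to hit Cmax,ss on first dose: D_load = D_maint·R ≈ 280 × 1.08299 ≈ 303.24 mg.

303 mg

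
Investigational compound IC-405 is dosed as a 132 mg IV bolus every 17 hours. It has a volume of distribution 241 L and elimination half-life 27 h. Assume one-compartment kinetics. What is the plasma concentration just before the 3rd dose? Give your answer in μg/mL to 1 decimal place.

0.6 μg/mL

f = (1/2)^(τ/t½) = (1/2)^(17/27) ≈ 0.6463.
C₀ = D/Vd = 132/241 ≈ 0.548 μg/mL.
Before the 3rd dose, 2 doses have been given. Superposition: Cmin = C₀·(f + f²).
≈ 0.548 × (0.6463 + 0.4177) ≈ 0.548 × 1.0640 ≈ 0.583 μg/mL.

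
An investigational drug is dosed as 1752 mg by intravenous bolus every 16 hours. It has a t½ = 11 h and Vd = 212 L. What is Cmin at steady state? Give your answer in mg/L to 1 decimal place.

τ/t½ = 16/11 ≈ 1.4545, so fraction remaining f = (1/2)^(16/11) ≈ 0.3649.
Accumulation ratio R = 1/(1 − f) ≈ 1/0.6351 ≈ 1.5746.
Each bolus raises the concentration by D/Vd = 1752/212 ≈ 8.264 mg/L.
Steady-state peak Cmax,ss = C₀·R ≈ 8.264 × 1.5746 ≈ 13.012 mg/L.
Steady-state trough Cmin,ss = Cmax,ss·f ≈ 13.012 × 0.3649 ≈ 4.748 mg/L.

4.7 mg/L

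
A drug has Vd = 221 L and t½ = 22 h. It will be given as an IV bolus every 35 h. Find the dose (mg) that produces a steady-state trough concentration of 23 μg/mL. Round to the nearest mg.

τ/t½ = 35/22 ≈ 1.5909, so f = (1/2)^(35/22) ≈ 0.331962.
Cmin,ss = (D/Vd)·f/(1−f), so D = Cmin,ss·Vd·(1−f)/f.
D = 23 × 221 × (1−f)/f ≈ 23 × 221 × 2.01239 ≈ 10228.98 mg.

10229 mg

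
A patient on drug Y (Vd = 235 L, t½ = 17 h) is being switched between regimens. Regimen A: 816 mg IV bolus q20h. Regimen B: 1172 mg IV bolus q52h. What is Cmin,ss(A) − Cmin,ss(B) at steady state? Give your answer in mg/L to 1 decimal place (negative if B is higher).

Regimen A: f = (1/2)^(20/17) ≈ 0.4424; Cmin,ss = (816/235)·f/(1−f) ≈ 2.755 mg/L.
Regimen B: f = (1/2)^(52/17) ≈ 0.1200; Cmin,ss = (1172/235)·f/(1−f) ≈ 0.680 mg/L.
Difference ≈ 2.755 − 0.680 ≈ 2.075 mg/L.

2.1 mg/L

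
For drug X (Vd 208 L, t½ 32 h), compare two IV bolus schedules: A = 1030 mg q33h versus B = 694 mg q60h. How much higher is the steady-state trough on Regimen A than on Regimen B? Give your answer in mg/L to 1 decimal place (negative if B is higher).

3.5 mg/L

Regimen A: f = (1/2)^(33/32) ≈ 0.4893; Cmin,ss = (1030/208)·f/(1−f) ≈ 4.744 mg/L.
Regimen B: f = (1/2)^(60/32) ≈ 0.2726; Cmin,ss = (694/208)·f/(1−f) ≈ 1.250 mg/L.
Difference ≈ 4.744 − 1.250 ≈ 3.494 mg/L.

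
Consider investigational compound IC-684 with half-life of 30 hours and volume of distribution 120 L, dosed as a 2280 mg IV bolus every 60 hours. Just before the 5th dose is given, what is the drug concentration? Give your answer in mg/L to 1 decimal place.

6.3 mg/L

f = (1/2)^(τ/t½) = (1/2)^(60/30) ≈ 0.2500.
C₀ = D/Vd = 2280/120 ≈ 19.000 mg/L.
Before the 5th dose, 4 doses have been given. Superposition: Cmin = C₀·(f + f² + … + f^4).
≈ 19.000 × (0.2500 + 0.0625 + 0.0156 + 0.0039) ≈ 19.000 × 0.3320 ≈ 6.308 mg/L.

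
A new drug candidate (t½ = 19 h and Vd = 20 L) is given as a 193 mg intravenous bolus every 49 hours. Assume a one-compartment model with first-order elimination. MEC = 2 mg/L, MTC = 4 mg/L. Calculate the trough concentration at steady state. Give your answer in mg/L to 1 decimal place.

1.9 mg/L

τ/t½ = 49/19 ≈ 2.5789, so fraction remaining f = (1/2)^(49/19) ≈ 0.1674.
Accumulation ratio R = 1/(1 − f) ≈ 1/0.8326 ≈ 1.2011.
Each bolus raises the concentration by D/Vd = 193/20 ≈ 9.650 mg/L.
Cmax,ss = C₀/(1 − f) ≈ 9.650/0.8326 ≈ 11.590 mg/L.
One interval later, Cmin,ss = Cmax,ss·e^(−kτ) ≈ 11.590 × 0.1674 ≈ 1.940 mg/L.
Trough 1.9 mg/L vs MEC 2 mg/L: subtherapeutic.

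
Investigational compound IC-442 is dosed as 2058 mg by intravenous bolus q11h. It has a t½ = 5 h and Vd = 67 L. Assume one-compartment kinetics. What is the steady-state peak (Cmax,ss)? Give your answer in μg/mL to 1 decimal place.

Over one 11-h interval, 11/5 ≈ 2.2 half-lives elapse, leaving f ≈ 0.2176 of each dose.
At steady state, accumulation factor R = 1/(1 − e^(−kτ)) ≈ 1.2781.
Each bolus raises the concentration by D/Vd = 2058/67 ≈ 30.716 μg/mL.
Steady-state peak Cmax,ss = C₀·R ≈ 30.716 × 1.2781 ≈ 39.258 μg/mL.

39.3 μg/mL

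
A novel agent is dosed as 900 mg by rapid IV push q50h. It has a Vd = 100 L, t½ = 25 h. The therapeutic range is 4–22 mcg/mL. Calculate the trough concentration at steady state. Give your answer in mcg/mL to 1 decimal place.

The dosing interval is 2 half-lives, so f = 2^(−2) = 0.25.
At steady state, R = 1/(1 − 0.25) = 4/3.
Single-dose peak C₀ = D/Vd = 900/100 = 9 mcg/mL.
Steady-state peak Cmax,ss = C₀·R = 9 × 4/3 ≈ 12.000 mcg/mL.
Steady-state trough Cmin,ss = Cmax,ss·f ≈ 12.000 × 0.25 ≈ 3.000 mcg/mL.
Trough 3.0 mcg/mL vs MEC 4 mcg/mL: subtherapeutic.

3.0 mcg/mL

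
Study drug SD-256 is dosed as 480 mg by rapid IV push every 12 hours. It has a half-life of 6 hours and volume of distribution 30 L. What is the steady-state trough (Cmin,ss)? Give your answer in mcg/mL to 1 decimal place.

5.3 mcg/mL

The dosing interval is 2 half-lives, so f = 2^(−2) = 0.25.
Accumulation ratio R = 1/(1 − f) = 1/0.75 = 4/3.
Single-dose peak C₀ = D/Vd = 480/30 = 16 mcg/mL.
Steady-state peak Cmax,ss = C₀·R = 16 × 4/3 ≈ 21.333 mcg/mL.
Steady-state trough Cmin,ss = Cmax,ss·f ≈ 21.333 × 0.25 ≈ 5.333 mcg/mL.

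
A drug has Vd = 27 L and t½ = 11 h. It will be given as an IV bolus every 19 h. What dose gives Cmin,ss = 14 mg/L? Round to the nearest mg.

τ/t½ = 19/11 ≈ 1.7273, so f = (1/2)^(19/11) ≈ 0.302022.
Cmin,ss = (D/Vd)·f/(1−f), so D = Cmin,ss·Vd·(1−f)/f.
D = 14 × 27 × (1−f)/f ≈ 14 × 27 × 2.31102 ≈ 873.57 mg.

874 mg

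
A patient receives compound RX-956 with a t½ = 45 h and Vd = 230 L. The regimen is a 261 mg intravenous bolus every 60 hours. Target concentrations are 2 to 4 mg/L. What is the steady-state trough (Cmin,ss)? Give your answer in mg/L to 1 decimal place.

τ/t½ = 60/45 ≈ 1.3333, so fraction remaining f = (1/2)^(60/45) ≈ 0.3969.
At steady state, accumulation factor R = 1/(1 − e^(−kτ)) ≈ 1.6581.
Each bolus raises the concentration by D/Vd = 261/230 ≈ 1.135 mg/L.
Steady-state peak Cmax,ss = C₀·R ≈ 1.135 × 1.6581 ≈ 1.882 mg/L.
One interval later, Cmin,ss = Cmax,ss·e^(−kτ) ≈ 1.882 × 0.3969 ≈ 0.747 mg/L.
Trough 0.7 mg/L vs MEC 2 mg/L: subtherapeutic.

0.7 mg/L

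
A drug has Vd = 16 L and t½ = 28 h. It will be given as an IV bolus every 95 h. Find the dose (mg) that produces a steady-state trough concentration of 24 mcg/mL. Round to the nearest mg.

3650 mg

τ/t½ = 95/28 ≈ 3.3929, so f = (1/2)^(95/28) ≈ 0.095202.
Cmin,ss = (D/Vd)·f/(1−f), so D = Cmin,ss·Vd·(1−f)/f.
D = 24 × 16 × (1−f)/f ≈ 24 × 16 × 9.50398 ≈ 3649.53 mg.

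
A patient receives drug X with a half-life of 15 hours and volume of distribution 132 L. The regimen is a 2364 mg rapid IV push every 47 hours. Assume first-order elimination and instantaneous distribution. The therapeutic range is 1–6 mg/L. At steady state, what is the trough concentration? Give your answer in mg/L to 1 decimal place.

τ/t½ = 47/15 ≈ 3.1333, so fraction remaining f = (1/2)^(47/15) ≈ 0.1140.
At steady state, accumulation factor R = 1/(1 − e^(−kτ)) ≈ 1.1287.
Single-dose peak C₀ = D/Vd = 2364/132 ≈ 17.909 mg/L.
Steady-state peak Cmax,ss = C₀·R ≈ 17.909 × 1.1287 ≈ 20.214 mg/L.
Steady-state trough Cmin,ss = Cmax,ss·f ≈ 20.214 × 0.1140 ≈ 2.304 mg/L.
Trough 2.3 mg/L vs MEC 1 mg/L: adequate.

2.3 mg/L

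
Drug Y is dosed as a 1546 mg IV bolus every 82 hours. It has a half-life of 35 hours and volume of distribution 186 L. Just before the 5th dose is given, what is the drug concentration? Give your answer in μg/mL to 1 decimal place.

2.0 μg/mL

f = (1/2)^(τ/t½) = (1/2)^(82/35) ≈ 0.1971.
C₀ = D/Vd = 1546/186 ≈ 8.312 μg/mL.
Before the 5th dose, 4 doses have been given. Superposition: Cmin = C₀·(f + f² + … + f^4).
≈ 8.312 × (0.1971 + 0.0388 + 0.0077 + 0.0015) ≈ 8.312 × 0.2451 ≈ 2.037 μg/mL.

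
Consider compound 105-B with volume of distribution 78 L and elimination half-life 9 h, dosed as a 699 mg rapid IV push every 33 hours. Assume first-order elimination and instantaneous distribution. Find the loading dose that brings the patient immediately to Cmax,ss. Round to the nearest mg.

759 mg

f = (1/2)^(33/9) ≈ 0.078745; accumulation ratio R = 1/(1−f) ≈ 1.08548.
Loading dose to hit Cmax,ss on first dose: D_load = D_maint·R ≈ 699 × 1.08548 ≈ 758.75 mg.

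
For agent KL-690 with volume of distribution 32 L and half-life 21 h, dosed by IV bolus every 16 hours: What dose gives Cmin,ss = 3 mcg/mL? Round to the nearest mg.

67 mg

τ/t½ = 16/21 ≈ 0.7619, so f = (1/2)^(16/21) ≈ 0.589717.
Cmin,ss = (D/Vd)·f/(1−f), so D = Cmin,ss·Vd·(1−f)/f.
D = 3 × 32 × (1−f)/f ≈ 3 × 32 × 0.69573 ≈ 66.79 mg.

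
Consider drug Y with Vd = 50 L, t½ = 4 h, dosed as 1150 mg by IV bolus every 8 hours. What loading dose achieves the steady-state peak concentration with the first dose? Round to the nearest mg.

f = (1/2)^(8/4) ≈ 0.250000; accumulation ratio R = 1/(1−f) ≈ 1.33333.
Loading dose to hit Cmax,ss on first dose: D_load = D_maint·R ≈ 1150 × 1.33333 ≈ 1533.33 mg.

1533 mg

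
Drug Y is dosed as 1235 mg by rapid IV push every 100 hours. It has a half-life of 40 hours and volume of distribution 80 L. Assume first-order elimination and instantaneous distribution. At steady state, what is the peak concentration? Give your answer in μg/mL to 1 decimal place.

18.8 μg/mL

Over one 100-h interval, 100/40 ≈ 2.5 half-lives elapse, leaving f ≈ 0.1768 of each dose.
At steady state, accumulation factor R = 1/(1 − e^(−kτ)) ≈ 1.2148.
Single-dose peak C₀ = D/Vd = 1235/80 ≈ 15.438 μg/mL.
Steady-state peak Cmax,ss = C₀·R ≈ 15.438 × 1.2148 ≈ 18.754 μg/mL.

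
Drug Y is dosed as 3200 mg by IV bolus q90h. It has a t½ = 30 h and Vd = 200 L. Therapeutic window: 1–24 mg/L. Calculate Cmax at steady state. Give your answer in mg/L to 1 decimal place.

τ = 90 h = 3 half-lives, so f = (1/2)^3 = 0.125.
At steady state, R = 1/(1 − 0.125) = 8/7.
Single-dose peak C₀ = D/Vd = 3200/200 = 16 mg/L.
Steady-state peak Cmax,ss = C₀·R = 16 × 8/7 ≈ 18.286 mg/L.
Peak 18.3 mg/L vs MTC 24 mg/L: below toxic threshold.

18.3 mg/L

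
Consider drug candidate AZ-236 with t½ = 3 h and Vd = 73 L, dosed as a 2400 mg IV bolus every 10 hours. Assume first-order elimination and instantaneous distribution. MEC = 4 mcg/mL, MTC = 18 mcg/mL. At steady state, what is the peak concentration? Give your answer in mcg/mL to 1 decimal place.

Over one 10-h interval, 10/3 ≈ 3.3333 half-lives elapse, leaving f ≈ 0.0992 of each dose.
Accumulation ratio R = 1/(1 − f) ≈ 1/0.9008 ≈ 1.1101.
Single-dose peak C₀ = D/Vd = 2400/73 ≈ 32.877 mcg/mL.
Cmax,ss = C₀/(1 − f) ≈ 32.877/0.9008 ≈ 36.498 mcg/mL.
Peak 36.5 mcg/mL vs MTC 18 mcg/mL: exceeds toxic threshold.

36.5 mcg/mL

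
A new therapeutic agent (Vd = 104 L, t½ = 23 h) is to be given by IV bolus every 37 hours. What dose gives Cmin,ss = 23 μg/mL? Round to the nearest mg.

τ/t½ = 37/23 ≈ 1.6087, so f = (1/2)^(37/23) ≈ 0.327895.
Cmin,ss = (D/Vd)·f/(1−f), so D = Cmin,ss·Vd·(1−f)/f.
D = 23 × 104 × (1−f)/f ≈ 23 × 104 × 2.04976 ≈ 4903.03 mg.

4903 mg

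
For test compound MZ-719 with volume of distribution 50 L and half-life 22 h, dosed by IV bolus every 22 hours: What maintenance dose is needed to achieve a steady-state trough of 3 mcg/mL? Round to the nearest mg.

τ/t½ = 22/22 ≈ 1, so f = (1/2)^(22/22) ≈ 0.500000.
Cmin,ss = (D/Vd)·f/(1−f), so D = Cmin,ss·Vd·(1−f)/f.
D = 3 × 50 × (1−f)/f ≈ 3 × 50 × 1.00000 ≈ 150.00 mg.

150 mg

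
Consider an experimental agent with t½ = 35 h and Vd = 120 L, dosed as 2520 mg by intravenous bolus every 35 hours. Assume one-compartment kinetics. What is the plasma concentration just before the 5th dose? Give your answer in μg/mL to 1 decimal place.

19.7 μg/mL

f = (1/2)^(τ/t½) = (1/2)^(35/35) ≈ 0.5000.
C₀ = D/Vd = 2520/120 ≈ 21.000 μg/mL.
Before the 5th dose, 4 doses have been given. Superposition: Cmin = C₀·(f + f² + … + f^4).
≈ 21.000 × (0.5000 + 0.2500 + 0.1250 + 0.0625) ≈ 21.000 × 0.9375 ≈ 19.688 μg/mL.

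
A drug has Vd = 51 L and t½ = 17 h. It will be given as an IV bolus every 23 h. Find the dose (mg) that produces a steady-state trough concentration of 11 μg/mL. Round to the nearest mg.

τ/t½ = 23/17 ≈ 1.3529, so f = (1/2)^(23/17) ≈ 0.391493.
Cmin,ss = (D/Vd)·f/(1−f), so D = Cmin,ss·Vd·(1−f)/f.
D = 11 × 51 × (1−f)/f ≈ 11 × 51 × 1.55432 ≈ 871.97 mg.

872 mg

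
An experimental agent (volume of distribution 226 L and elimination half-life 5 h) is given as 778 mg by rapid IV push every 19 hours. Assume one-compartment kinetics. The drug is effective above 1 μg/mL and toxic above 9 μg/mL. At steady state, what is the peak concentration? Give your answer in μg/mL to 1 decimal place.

3.7 μg/mL

Over one 19-h interval, 19/5 ≈ 3.8 half-lives elapse, leaving f ≈ 0.0718 of each dose.
At steady state, accumulation factor R = 1/(1 − e^(−kτ)) ≈ 1.0774.
Single-dose peak C₀ = D/Vd = 778/226 ≈ 3.442 μg/mL.
Cmax,ss = C₀/(1 − f) ≈ 3.442/0.9282 ≈ 3.708 μg/mL.
Peak 3.7 μg/mL vs MTC 9 μg/mL: below toxic threshold.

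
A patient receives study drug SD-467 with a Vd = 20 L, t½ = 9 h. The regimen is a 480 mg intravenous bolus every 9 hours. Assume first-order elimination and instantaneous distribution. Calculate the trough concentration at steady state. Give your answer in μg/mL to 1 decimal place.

24.0 μg/mL

The dosing interval is 1 half-life, so f = 2^(−1) = 0.5.
At steady state, R = 1/(1 − 0.5) = 2/1.
Single-dose peak C₀ = D/Vd = 480/20 = 24 μg/mL.
Steady-state peak Cmax,ss = C₀·R = 24 × 2/1 ≈ 48.000 μg/mL.
Steady-state trough Cmin,ss = Cmax,ss·f ≈ 48.000 × 0.5 ≈ 24.000 μg/mL.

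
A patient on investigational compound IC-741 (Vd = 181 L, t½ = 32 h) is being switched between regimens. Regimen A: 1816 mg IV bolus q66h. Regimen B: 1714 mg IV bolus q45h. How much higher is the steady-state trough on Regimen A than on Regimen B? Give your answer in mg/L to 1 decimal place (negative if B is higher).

-2.6 mg/L

Regimen A: f = (1/2)^(66/32) ≈ 0.2394; Cmin,ss = (1816/181)·f/(1−f) ≈ 3.158 mg/L.
Regimen B: f = (1/2)^(45/32) ≈ 0.3773; Cmin,ss = (1714/181)·f/(1−f) ≈ 5.738 mg/L.
Difference ≈ 3.158 − 5.738 ≈ -2.580 mg/L.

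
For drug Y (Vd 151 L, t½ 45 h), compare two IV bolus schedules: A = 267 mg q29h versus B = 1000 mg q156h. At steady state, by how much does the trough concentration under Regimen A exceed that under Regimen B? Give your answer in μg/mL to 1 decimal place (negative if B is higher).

2.5 μg/mL

Regimen A: f = (1/2)^(29/45) ≈ 0.6397; Cmin,ss = (267/151)·f/(1−f) ≈ 3.139 μg/mL.
Regimen B: f = (1/2)^(156/45) ≈ 0.0905; Cmin,ss = (1000/151)·f/(1−f) ≈ 0.659 μg/mL.
Difference ≈ 3.139 − 0.659 ≈ 2.480 μg/mL.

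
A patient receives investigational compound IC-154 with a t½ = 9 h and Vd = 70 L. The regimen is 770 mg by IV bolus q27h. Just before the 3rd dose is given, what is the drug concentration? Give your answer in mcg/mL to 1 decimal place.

1.5 mcg/mL

f = (1/2)^(τ/t½) = (1/2)^(27/9) ≈ 0.1250.
C₀ = D/Vd = 770/70 ≈ 11.000 mcg/mL.
Before the 3rd dose, 2 doses have been given. Superposition: Cmin = C₀·(f + f²).
≈ 11.000 × (0.1250 + 0.0156) ≈ 11.000 × 0.1406 ≈ 1.547 mcg/mL.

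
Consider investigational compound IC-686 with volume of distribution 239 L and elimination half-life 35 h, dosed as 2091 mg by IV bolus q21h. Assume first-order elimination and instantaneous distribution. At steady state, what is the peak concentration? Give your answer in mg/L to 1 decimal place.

25.7 mg/L

k = ln2/t½ = ln2/35 ≈ 0.019804 h⁻¹; fraction remaining f = e^(−kτ) = e^(−0.019804×21) ≈ 0.6598.
Accumulation ratio R = 1/(1 − f) ≈ 1/0.3402 ≈ 2.9394.
Each bolus raises the concentration by D/Vd = 2091/239 ≈ 8.749 mg/L.
Steady-state peak Cmax,ss = C₀·R ≈ 8.749 × 2.9394 ≈ 25.717 mg/L.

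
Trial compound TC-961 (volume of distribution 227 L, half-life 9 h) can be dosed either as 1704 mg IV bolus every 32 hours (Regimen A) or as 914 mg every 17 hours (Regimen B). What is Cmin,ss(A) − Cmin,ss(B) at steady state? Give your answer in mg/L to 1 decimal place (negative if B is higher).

Regimen A: f = (1/2)^(32/9) ≈ 0.0850; Cmin,ss = (1704/227)·f/(1−f) ≈ 0.697 mg/L.
Regimen B: f = (1/2)^(17/9) ≈ 0.2700; Cmin,ss = (914/227)·f/(1−f) ≈ 1.489 mg/L.
Difference ≈ 0.697 − 1.489 ≈ -0.792 mg/L.

-0.8 mg/L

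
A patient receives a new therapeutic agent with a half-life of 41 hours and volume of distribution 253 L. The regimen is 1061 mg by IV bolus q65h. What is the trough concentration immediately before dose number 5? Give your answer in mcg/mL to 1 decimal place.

2.1 mcg/mL

f = (1/2)^(τ/t½) = (1/2)^(65/41) ≈ 0.3332.
C₀ = D/Vd = 1061/253 ≈ 4.194 mcg/mL.
Before the 5th dose, 4 doses have been given. Superposition: Cmin = C₀·(f + f² + … + f^4).
≈ 4.194 × (0.3332 + 0.1110 + 0.0370 + 0.0123) ≈ 4.194 × 0.4935 ≈ 2.070 mcg/mL.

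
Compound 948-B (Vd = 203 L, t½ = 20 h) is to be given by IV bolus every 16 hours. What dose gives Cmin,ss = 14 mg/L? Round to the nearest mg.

2106 mg

τ/t½ = 16/20 ≈ 0.8, so f = (1/2)^(16/20) ≈ 0.574349.
Cmin,ss = (D/Vd)·f/(1−f), so D = Cmin,ss·Vd·(1−f)/f.
D = 14 × 203 × (1−f)/f ≈ 14 × 203 × 0.74110 ≈ 2106.21 mg.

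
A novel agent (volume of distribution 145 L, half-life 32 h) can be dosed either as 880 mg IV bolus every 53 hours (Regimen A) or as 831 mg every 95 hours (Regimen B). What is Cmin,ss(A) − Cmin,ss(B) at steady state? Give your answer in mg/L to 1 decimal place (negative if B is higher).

2.0 mg/L

Regimen A: f = (1/2)^(53/32) ≈ 0.3173; Cmin,ss = (880/145)·f/(1−f) ≈ 2.821 mg/L.
Regimen B: f = (1/2)^(95/32) ≈ 0.1277; Cmin,ss = (831/145)·f/(1−f) ≈ 0.839 mg/L.
Difference ≈ 2.821 − 0.839 ≈ 1.982 mg/L.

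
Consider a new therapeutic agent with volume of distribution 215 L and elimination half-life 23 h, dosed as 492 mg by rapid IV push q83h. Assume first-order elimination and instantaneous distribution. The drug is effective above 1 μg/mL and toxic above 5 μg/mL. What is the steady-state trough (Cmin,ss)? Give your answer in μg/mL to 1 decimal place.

Over one 83-h interval, 83/23 ≈ 3.6087 half-lives elapse, leaving f ≈ 0.0820 of each dose.
At steady state, accumulation factor R = 1/(1 − e^(−kτ)) ≈ 1.0893.
Each bolus raises the concentration by D/Vd = 492/215 ≈ 2.288 μg/mL.
Cmax,ss = C₀/(1 − f) ≈ 2.288/0.9180 ≈ 2.492 μg/mL.
One interval later, Cmin,ss = Cmax,ss·e^(−kτ) ≈ 2.492 × 0.0820 ≈ 0.204 μg/mL.
Trough 0.2 μg/mL vs MEC 1 μg/mL: subtherapeutic.

0.2 μg/mL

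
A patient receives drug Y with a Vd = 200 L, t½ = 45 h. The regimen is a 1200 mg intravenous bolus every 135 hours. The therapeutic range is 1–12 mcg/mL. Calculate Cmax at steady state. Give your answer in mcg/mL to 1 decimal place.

6.9 mcg/mL

The dosing interval is 3 half-lives, so f = 2^(−3) = 0.125.
At steady state, R = 1/(1 − 0.125) = 8/7.
Single-dose peak C₀ = D/Vd = 1200/200 = 6 mcg/mL.
Steady-state peak Cmax,ss = C₀·R = 6 × 8/7 ≈ 6.857 mcg/mL.
Peak 6.9 mcg/mL vs MTC 12 mcg/mL: below toxic threshold.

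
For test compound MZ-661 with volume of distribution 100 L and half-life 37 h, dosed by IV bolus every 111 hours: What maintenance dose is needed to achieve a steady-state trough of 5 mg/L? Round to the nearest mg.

τ/t½ = 111/37 ≈ 3, so f = (1/2)^(111/37) ≈ 0.125000.
Cmin,ss = (D/Vd)·f/(1−f), so D = Cmin,ss·Vd·(1−f)/f.
D = 5 × 100 × (1−f)/f ≈ 5 × 100 × 7.00000 ≈ 3500.00 mg.

3500 mg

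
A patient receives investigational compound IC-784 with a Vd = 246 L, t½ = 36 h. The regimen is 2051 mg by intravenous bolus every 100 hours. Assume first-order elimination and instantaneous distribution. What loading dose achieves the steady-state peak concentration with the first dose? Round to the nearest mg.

f = (1/2)^(100/36) ≈ 0.145816; accumulation ratio R = 1/(1−f) ≈ 1.17071.
Loading dose to hit Cmax,ss on first dose: D_load = D_maint·R ≈ 2051 × 1.17071 ≈ 2401.13 mg.

2401 mg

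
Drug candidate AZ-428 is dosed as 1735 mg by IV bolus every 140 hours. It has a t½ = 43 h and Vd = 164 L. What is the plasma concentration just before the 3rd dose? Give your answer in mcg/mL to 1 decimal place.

f = (1/2)^(τ/t½) = (1/2)^(140/43) ≈ 0.1047.
C₀ = D/Vd = 1735/164 ≈ 10.579 mcg/mL.
Before the 3rd dose, 2 doses have been given. Superposition: Cmin = C₀·(f + f²).
≈ 10.579 × (0.1047 + 0.0110) ≈ 10.579 × 0.1157 ≈ 1.224 mcg/mL.

1.2 mcg/mL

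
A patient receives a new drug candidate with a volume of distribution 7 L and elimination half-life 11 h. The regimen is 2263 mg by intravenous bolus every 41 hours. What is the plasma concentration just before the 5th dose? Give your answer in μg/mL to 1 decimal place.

26.4 μg/mL

f = (1/2)^(τ/t½) = (1/2)^(41/11) ≈ 0.0755.
C₀ = D/Vd = 2263/7 ≈ 323.286 μg/mL.
Before the 5th dose, 4 doses have been given. Superposition: Cmin = C₀·(f + f² + … + f^4).
≈ 323.286 × (0.0755 + 0.0057 + 0.0004 + 0.0000) ≈ 323.286 × 0.0816 ≈ 26.380 μg/mL.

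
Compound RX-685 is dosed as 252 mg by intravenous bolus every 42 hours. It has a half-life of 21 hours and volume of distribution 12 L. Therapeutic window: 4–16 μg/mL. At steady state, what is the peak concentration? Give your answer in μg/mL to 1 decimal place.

28.0 μg/mL

The dosing interval is 2 half-lives, so f = 2^(−2) = 0.25.
At steady state, R = 1/(1 − 0.25) = 4/3.
Single-dose peak C₀ = D/Vd = 252/12 = 21 μg/mL.
Steady-state peak Cmax,ss = C₀·R = 21 × 4/3 ≈ 28.000 μg/mL.
Peak 28.0 μg/mL vs MTC 16 μg/mL: exceeds toxic threshold.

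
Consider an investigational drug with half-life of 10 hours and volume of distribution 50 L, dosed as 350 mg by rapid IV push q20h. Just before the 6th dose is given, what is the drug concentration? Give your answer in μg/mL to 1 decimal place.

f = (1/2)^(τ/t½) = (1/2)^(20/10) ≈ 0.2500.
C₀ = D/Vd = 350/50 ≈ 7.000 μg/mL.
Before the 6th dose, 5 doses have been given. Superposition: Cmin = C₀·(f + f² + … + f^5).
≈ 7.000 × (0.2500 + 0.0625 + 0.0156 + 0.0039 + 0.0010) ≈ 7.000 × 0.3330 ≈ 2.331 μg/mL.

2.3 μg/mL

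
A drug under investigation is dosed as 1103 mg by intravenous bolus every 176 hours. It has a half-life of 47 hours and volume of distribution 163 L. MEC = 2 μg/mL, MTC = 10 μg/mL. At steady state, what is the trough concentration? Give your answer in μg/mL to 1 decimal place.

0.5 μg/mL

k = ln2/t½ = ln2/47 ≈ 0.014748 h⁻¹; fraction remaining f = e^(−kτ) = e^(−0.014748×176) ≈ 0.0746.
Accumulation ratio R = 1/(1 − f) ≈ 1/0.9254 ≈ 1.0806.
Each bolus raises the concentration by D/Vd = 1103/163 ≈ 6.767 μg/mL.
Steady-state peak Cmax,ss = C₀·R ≈ 6.767 × 1.0806 ≈ 7.312 μg/mL.
Steady-state trough Cmin,ss = Cmax,ss·f ≈ 7.312 × 0.0746 ≈ 0.545 μg/mL.
Trough 0.5 μg/mL vs MEC 2 μg/mL: subtherapeutic.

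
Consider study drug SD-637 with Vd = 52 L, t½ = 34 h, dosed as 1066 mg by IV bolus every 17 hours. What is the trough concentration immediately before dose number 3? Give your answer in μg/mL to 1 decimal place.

f = (1/2)^(τ/t½) = (1/2)^(17/34) ≈ 0.7071.
C₀ = D/Vd = 1066/52 ≈ 20.500 μg/mL.
Before the 3rd dose, 2 doses have been given. Superposition: Cmin = C₀·(f + f²).
≈ 20.500 × (0.7071 + 0.5000) ≈ 20.500 × 1.2071 ≈ 24.746 μg/mL.

24.7 μg/mL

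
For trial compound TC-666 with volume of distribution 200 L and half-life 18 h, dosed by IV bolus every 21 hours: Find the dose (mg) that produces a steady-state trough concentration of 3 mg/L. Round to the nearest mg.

τ/t½ = 21/18 ≈ 1.1667, so f = (1/2)^(21/18) ≈ 0.445449.
Cmin,ss = (D/Vd)·f/(1−f), so D = Cmin,ss·Vd·(1−f)/f.
D = 3 × 200 × (1−f)/f ≈ 3 × 200 × 1.24493 ≈ 746.96 mg.

747 mg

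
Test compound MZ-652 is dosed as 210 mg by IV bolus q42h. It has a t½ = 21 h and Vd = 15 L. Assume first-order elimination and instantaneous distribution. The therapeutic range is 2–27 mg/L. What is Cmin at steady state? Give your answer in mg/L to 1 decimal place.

4.7 mg/L

The dosing interval is 2 half-lives, so f = 2^(−2) = 0.25.
At steady state, R = 1/(1 − 0.25) = 4/3.
Single-dose peak C₀ = D/Vd = 210/15 = 14 mg/L.
Steady-state peak Cmax,ss = C₀·R = 14 × 4/3 ≈ 18.667 mg/L.
Steady-state trough Cmin,ss = Cmax,ss·f ≈ 18.667 × 0.25 ≈ 4.667 mg/L.
Trough 4.7 mg/L vs MEC 2 mg/L: adequate.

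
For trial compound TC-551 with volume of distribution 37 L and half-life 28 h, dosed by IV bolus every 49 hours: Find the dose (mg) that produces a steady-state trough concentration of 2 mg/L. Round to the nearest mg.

175 mg

τ/t½ = 49/28 ≈ 1.75, so f = (1/2)^(49/28) ≈ 0.297302.
Cmin,ss = (D/Vd)·f/(1−f), so D = Cmin,ss·Vd·(1−f)/f.
D = 2 × 37 × (1−f)/f ≈ 2 × 37 × 2.36358 ≈ 174.90 mg.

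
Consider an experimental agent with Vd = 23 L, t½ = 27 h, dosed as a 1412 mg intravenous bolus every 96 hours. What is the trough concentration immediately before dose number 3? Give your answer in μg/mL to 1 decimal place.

f = (1/2)^(τ/t½) = (1/2)^(96/27) ≈ 0.0850.
C₀ = D/Vd = 1412/23 ≈ 61.391 μg/mL.
Before the 3rd dose, 2 doses have been given. Superposition: Cmin = C₀·(f + f²).
≈ 61.391 × (0.0850 + 0.0072) ≈ 61.391 × 0.0922 ≈ 5.660 μg/mL.

5.7 μg/mL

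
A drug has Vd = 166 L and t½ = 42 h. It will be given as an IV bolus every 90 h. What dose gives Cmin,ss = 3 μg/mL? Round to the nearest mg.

1701 mg

τ/t½ = 90/42 ≈ 2.1429, so f = (1/2)^(90/42) ≈ 0.226431.
Cmin,ss = (D/Vd)·f/(1−f), so D = Cmin,ss·Vd·(1−f)/f.
D = 3 × 166 × (1−f)/f ≈ 3 × 166 × 3.41636 ≈ 1701.35 mg.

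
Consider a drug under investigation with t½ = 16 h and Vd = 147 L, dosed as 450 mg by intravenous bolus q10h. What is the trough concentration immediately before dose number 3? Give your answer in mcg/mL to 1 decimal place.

f = (1/2)^(τ/t½) = (1/2)^(10/16) ≈ 0.6484.
C₀ = D/Vd = 450/147 ≈ 3.061 mcg/mL.
Before the 3rd dose, 2 doses have been given. Superposition: Cmin = C₀·(f + f²).
≈ 3.061 × (0.6484 + 0.4204) ≈ 3.061 × 1.0688 ≈ 3.272 mcg/mL.

3.3 mcg/mL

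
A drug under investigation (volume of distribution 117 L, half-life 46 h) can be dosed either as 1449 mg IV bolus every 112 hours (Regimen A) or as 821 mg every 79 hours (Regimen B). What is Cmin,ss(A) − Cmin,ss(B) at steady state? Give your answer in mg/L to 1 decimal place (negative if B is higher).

Regimen A: f = (1/2)^(112/46) ≈ 0.1850; Cmin,ss = (1449/117)·f/(1−f) ≈ 2.811 mg/L.
Regimen B: f = (1/2)^(79/46) ≈ 0.3041; Cmin,ss = (821/117)·f/(1−f) ≈ 3.066 mg/L.
Difference ≈ 2.811 − 3.066 ≈ -0.255 mg/L.

-0.3 mg/L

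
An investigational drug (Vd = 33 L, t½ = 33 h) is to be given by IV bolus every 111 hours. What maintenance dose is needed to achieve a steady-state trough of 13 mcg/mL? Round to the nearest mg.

τ/t½ = 111/33 ≈ 3.3636, so f = (1/2)^(111/33) ≈ 0.097150.
Cmin,ss = (D/Vd)·f/(1−f), so D = Cmin,ss·Vd·(1−f)/f.
D = 13 × 33 × (1−f)/f ≈ 13 × 33 × 9.29336 ≈ 3986.85 mg.

3987 mg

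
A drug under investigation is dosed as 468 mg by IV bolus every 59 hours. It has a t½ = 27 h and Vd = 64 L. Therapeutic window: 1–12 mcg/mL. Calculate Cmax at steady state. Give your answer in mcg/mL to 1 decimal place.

9.4 mcg/mL

τ/t½ = 59/27 ≈ 2.1852, so fraction remaining f = (1/2)^(59/27) ≈ 0.2199.
At steady state, accumulation factor R = 1/(1 − e^(−kτ)) ≈ 1.2819.
Each bolus raises the concentration by D/Vd = 468/64 ≈ 7.312 mcg/mL.
Steady-state peak Cmax,ss = C₀·R ≈ 7.312 × 1.2819 ≈ 9.373 mcg/mL.
Peak 9.4 mcg/mL vs MTC 12 mcg/mL: below toxic threshold.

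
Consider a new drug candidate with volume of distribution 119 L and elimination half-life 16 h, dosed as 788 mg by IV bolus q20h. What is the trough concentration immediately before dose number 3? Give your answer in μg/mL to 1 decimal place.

4.0 μg/mL

f = (1/2)^(τ/t½) = (1/2)^(20/16) ≈ 0.4204.
C₀ = D/Vd = 788/119 ≈ 6.622 μg/mL.
Before the 3rd dose, 2 doses have been given. Superposition: Cmin = C₀·(f + f²).
≈ 6.622 × (0.4204 + 0.1767) ≈ 6.622 × 0.5971 ≈ 3.954 μg/mL.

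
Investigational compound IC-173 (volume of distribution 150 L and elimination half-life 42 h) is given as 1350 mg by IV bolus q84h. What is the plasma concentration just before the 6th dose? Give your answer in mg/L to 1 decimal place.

3.0 mg/L

f = (1/2)^(τ/t½) = (1/2)^(84/42) ≈ 0.2500.
C₀ = D/Vd = 1350/150 ≈ 9.000 mg/L.
Before the 6th dose, 5 doses have been given. Superposition: Cmin = C₀·(f + f² + … + f^5).
≈ 9.000 × (0.2500 + 0.0625 + 0.0156 + 0.0039 + 0.0010) ≈ 9.000 × 0.3330 ≈ 2.997 mg/L.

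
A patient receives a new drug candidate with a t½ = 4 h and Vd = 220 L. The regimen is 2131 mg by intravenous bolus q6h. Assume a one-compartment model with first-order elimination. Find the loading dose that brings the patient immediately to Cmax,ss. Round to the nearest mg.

3296 mg

f = (1/2)^(6/4) ≈ 0.353553; accumulation ratio R = 1/(1−f) ≈ 1.54692.
Loading dose to hit Cmax,ss on first dose: D_load = D_maint·R ≈ 2131 × 1.54692 ≈ 3296.49 mg.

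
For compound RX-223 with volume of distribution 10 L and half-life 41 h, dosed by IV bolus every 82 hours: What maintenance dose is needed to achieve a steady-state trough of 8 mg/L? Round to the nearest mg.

τ/t½ = 82/41 ≈ 2, so f = (1/2)^(82/41) ≈ 0.250000.
Cmin,ss = (D/Vd)·f/(1−f), so D = Cmin,ss·Vd·(1−f)/f.
D = 8 × 10 × (1−f)/f ≈ 8 × 10 × 3.00000 ≈ 240.00 mg.

240 mg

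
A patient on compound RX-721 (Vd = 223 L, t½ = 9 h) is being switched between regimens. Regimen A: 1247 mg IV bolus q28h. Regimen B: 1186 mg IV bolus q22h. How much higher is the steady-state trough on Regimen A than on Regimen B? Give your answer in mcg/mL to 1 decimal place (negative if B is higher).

-0.5 mcg/mL

Regimen A: f = (1/2)^(28/9) ≈ 0.1157; Cmin,ss = (1247/223)·f/(1−f) ≈ 0.732 mcg/mL.
Regimen B: f = (1/2)^(22/9) ≈ 0.1837; Cmin,ss = (1186/223)·f/(1−f) ≈ 1.197 mcg/mL.
Difference ≈ 0.732 − 1.197 ≈ -0.465 mcg/mL.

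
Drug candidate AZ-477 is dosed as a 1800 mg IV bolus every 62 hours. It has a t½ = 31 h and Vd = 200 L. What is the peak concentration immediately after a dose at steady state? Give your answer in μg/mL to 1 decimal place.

The dosing interval is 2 half-lives, so f = 2^(−2) = 0.25.
At steady state, R = 1/(1 − 0.25) = 4/3.
Single-dose peak C₀ = D/Vd = 1800/200 = 9 μg/mL.
Steady-state peak Cmax,ss = C₀·R = 9 × 4/3 ≈ 12.000 μg/mL.

12.0 μg/mL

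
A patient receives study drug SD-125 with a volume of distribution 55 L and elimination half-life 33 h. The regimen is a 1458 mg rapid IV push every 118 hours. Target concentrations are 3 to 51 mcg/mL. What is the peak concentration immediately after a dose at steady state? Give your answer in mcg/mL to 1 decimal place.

Over one 118-h interval, 118/33 ≈ 3.5758 half-lives elapse, leaving f ≈ 0.0839 of each dose.
At steady state, accumulation factor R = 1/(1 − e^(−kτ)) ≈ 1.0916.
Each bolus raises the concentration by D/Vd = 1458/55 ≈ 26.509 mcg/mL.
Cmax,ss = C₀/(1 − f) ≈ 26.509/0.9161 ≈ 28.937 mcg/mL.
Peak 28.9 mcg/mL vs MTC 51 mcg/mL: below toxic threshold.

28.9 mcg/mL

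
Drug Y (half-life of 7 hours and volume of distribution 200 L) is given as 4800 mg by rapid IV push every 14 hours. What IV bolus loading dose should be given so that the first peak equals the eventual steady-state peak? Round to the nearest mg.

6400 mg

f = (1/2)^(14/7) ≈ 0.250000; accumulation ratio R = 1/(1−f) ≈ 1.33333.
Loading dose to hit Cmax,ss on first dose: D_load = D_maint·R ≈ 4800 × 1.33333 ≈ 6399.98 mg.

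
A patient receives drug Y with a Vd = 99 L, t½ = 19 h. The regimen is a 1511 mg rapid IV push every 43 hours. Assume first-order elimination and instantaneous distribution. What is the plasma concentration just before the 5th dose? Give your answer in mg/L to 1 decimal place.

4.0 mg/L

f = (1/2)^(τ/t½) = (1/2)^(43/19) ≈ 0.2083.
C₀ = D/Vd = 1511/99 ≈ 15.263 mg/L.
Before the 5th dose, 4 doses have been given. Superposition: Cmin = C₀·(f + f² + … + f^4).
≈ 15.263 × (0.2083 + 0.0434 + 0.0090 + 0.0019) ≈ 15.263 × 0.2626 ≈ 4.008 mg/L.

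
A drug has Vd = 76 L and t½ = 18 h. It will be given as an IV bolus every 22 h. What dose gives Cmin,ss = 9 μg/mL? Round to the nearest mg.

912 mg

τ/t½ = 22/18 ≈ 1.2222, so f = (1/2)^(22/18) ≈ 0.428622.
Cmin,ss = (D/Vd)·f/(1−f), so D = Cmin,ss·Vd·(1−f)/f.
D = 9 × 76 × (1−f)/f ≈ 9 × 76 × 1.33306 ≈ 911.81 mg.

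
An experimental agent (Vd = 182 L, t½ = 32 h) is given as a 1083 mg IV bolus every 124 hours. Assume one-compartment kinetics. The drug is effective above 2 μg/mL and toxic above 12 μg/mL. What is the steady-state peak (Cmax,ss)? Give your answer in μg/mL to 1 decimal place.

6.4 μg/mL

k = ln2/t½ = ln2/32 ≈ 0.021661 h⁻¹; fraction remaining f = e^(−kτ) = e^(−0.021661×124) ≈ 0.0682.
At steady state, accumulation factor R = 1/(1 − e^(−kτ)) ≈ 1.0732.
Each bolus raises the concentration by D/Vd = 1083/182 ≈ 5.951 μg/mL.
Steady-state peak Cmax,ss = C₀·R ≈ 5.951 × 1.0732 ≈ 6.387 μg/mL.
Peak 6.4 μg/mL vs MTC 12 μg/mL: below toxic threshold.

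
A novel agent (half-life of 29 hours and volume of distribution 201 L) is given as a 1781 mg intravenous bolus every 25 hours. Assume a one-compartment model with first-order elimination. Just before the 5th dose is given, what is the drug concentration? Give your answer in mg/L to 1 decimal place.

9.8 mg/L

f = (1/2)^(τ/t½) = (1/2)^(25/29) ≈ 0.5502.
C₀ = D/Vd = 1781/201 ≈ 8.861 mg/L.
Before the 5th dose, 4 doses have been given. Superposition: Cmin = C₀·(f + f² + … + f^4).
≈ 8.861 × (0.5502 + 0.3027 + 0.1666 + 0.0916) ≈ 8.861 × 1.1111 ≈ 9.845 mg/L.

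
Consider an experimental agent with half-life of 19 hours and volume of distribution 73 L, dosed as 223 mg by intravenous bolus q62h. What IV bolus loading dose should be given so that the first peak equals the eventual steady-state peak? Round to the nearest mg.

249 mg

f = (1/2)^(62/19) ≈ 0.104158; accumulation ratio R = 1/(1−f) ≈ 1.11627.
Loading dose to hit Cmax,ss on first dose: D_load = D_maint·R ≈ 223 × 1.11627 ≈ 248.93 mg.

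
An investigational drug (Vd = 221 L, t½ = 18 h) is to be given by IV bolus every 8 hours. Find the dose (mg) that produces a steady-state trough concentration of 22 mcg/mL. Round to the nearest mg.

τ/t½ = 8/18 ≈ 0.44444, so f = (1/2)^(8/18) ≈ 0.734867.
Cmin,ss = (D/Vd)·f/(1−f), so D = Cmin,ss·Vd·(1−f)/f.
D = 22 × 221 × (1−f)/f ≈ 22 × 221 × 0.36079 ≈ 1754.16 mg.

1754 mg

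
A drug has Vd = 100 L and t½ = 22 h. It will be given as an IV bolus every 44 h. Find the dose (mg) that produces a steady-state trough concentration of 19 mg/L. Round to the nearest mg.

τ/t½ = 44/22 ≈ 2, so f = (1/2)^(44/22) ≈ 0.250000.
Cmin,ss = (D/Vd)·f/(1−f), so D = Cmin,ss·Vd·(1−f)/f.
D = 19 × 100 × (1−f)/f ≈ 19 × 100 × 3.00000 ≈ 5700.00 mg.

5700 mg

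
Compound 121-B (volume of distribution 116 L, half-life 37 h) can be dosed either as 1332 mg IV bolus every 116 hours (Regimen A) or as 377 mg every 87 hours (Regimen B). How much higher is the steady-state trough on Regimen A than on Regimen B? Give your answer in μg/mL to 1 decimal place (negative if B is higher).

0.7 μg/mL

Regimen A: f = (1/2)^(116/37) ≈ 0.1138; Cmin,ss = (1332/116)·f/(1−f) ≈ 1.475 μg/mL.
Regimen B: f = (1/2)^(87/37) ≈ 0.1960; Cmin,ss = (377/116)·f/(1−f) ≈ 0.792 μg/mL.
Difference ≈ 1.475 − 0.792 ≈ 0.683 μg/mL.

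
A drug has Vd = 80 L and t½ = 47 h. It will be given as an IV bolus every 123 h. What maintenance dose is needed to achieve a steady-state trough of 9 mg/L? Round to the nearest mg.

τ/t½ = 123/47 ≈ 2.617, so f = (1/2)^(123/47) ≈ 0.163004.
Cmin,ss = (D/Vd)·f/(1−f), so D = Cmin,ss·Vd·(1−f)/f.
D = 9 × 80 × (1−f)/f ≈ 9 × 80 × 5.13482 ≈ 3697.07 mg.

3697 mg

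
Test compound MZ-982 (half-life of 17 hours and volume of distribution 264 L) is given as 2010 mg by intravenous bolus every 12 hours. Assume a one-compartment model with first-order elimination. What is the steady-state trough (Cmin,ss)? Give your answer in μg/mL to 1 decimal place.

τ/t½ = 12/17 ≈ 0.70588, so fraction remaining f = (1/2)^(12/17) ≈ 0.6131.
Single-dose peak C₀ = D/Vd = 2010/264 ≈ 7.614 μg/mL.
Steady-state trough Cmin,ss = C₀·f/(1−f) ≈ 7.614 × 0.6131/0.3869 ≈ 12.066 μg/mL.

12.1 μg/mL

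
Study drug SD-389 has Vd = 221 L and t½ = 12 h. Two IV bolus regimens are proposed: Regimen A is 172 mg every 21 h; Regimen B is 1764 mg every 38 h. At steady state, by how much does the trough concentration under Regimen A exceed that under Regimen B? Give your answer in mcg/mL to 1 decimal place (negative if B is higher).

Regimen A: f = (1/2)^(21/12) ≈ 0.2973; Cmin,ss = (172/221)·f/(1−f) ≈ 0.329 mcg/mL.
Regimen B: f = (1/2)^(38/12) ≈ 0.1114; Cmin,ss = (1764/221)·f/(1−f) ≈ 1.001 mcg/mL.
Difference ≈ 0.329 − 1.001 ≈ -0.672 mcg/mL.

-0.7 mcg/mL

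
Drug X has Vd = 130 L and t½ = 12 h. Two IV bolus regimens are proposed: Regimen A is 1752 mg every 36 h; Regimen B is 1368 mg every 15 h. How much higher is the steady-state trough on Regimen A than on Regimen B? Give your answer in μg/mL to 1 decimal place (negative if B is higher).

-5.7 μg/mL

Regimen A: f = (1/2)^(36/12) ≈ 0.1250; Cmin,ss = (1752/130)·f/(1−f) ≈ 1.925 μg/mL.
Regimen B: f = (1/2)^(15/12) ≈ 0.4204; Cmin,ss = (1368/130)·f/(1−f) ≈ 7.633 μg/mL.
Difference ≈ 1.925 − 7.633 ≈ -5.708 μg/mL.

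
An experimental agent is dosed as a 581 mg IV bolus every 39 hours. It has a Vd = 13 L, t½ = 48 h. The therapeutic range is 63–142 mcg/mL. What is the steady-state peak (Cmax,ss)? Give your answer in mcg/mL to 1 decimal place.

103.8 mcg/mL

τ/t½ = 39/48 ≈ 0.8125, so fraction remaining f = (1/2)^(39/48) ≈ 0.5694.
Accumulation ratio R = 1/(1 − f) ≈ 1/0.4306 ≈ 2.3223.
Each bolus raises the concentration by D/Vd = 581/13 ≈ 44.692 mcg/mL.
Steady-state peak Cmax,ss = C₀·R ≈ 44.692 × 2.3223 ≈ 103.788 mcg/mL.
Peak 103.8 mcg/mL vs MTC 142 mcg/mL: below toxic threshold.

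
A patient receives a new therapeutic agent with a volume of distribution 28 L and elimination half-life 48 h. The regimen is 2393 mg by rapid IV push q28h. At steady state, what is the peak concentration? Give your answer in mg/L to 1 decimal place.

k = ln2/t½ = ln2/48 ≈ 0.014441 h⁻¹; fraction remaining f = e^(−kτ) = e^(−0.014441×28) ≈ 0.6674.
Accumulation ratio R = 1/(1 − f) ≈ 1/0.3326 ≈ 3.0066.
Single-dose peak C₀ = D/Vd = 2393/28 ≈ 85.464 mg/L.
Cmax,ss = C₀/(1 − f) ≈ 85.464/0.3326 ≈ 256.957 mg/L.

257.0 mg/L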